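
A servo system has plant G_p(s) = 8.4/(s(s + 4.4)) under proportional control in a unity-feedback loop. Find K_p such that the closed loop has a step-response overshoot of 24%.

K_p = 3.37

From %OS = 100·exp(−πζ/√(1−ζ²)) = 24%, ζ = −ln(0.24)/√(π²+ln²(0.24)) = 0.4136.
Characteristic equation s² + 4.4s + 8.4K_p = 0 gives ζ = 4.4/(2√(8.4K_p)).
Setting ζ = 0.4136: √(8.4K_p) = 4.4/(2·0.4136) = 5.319, so K_p = 28.29/8.4 = 3.37.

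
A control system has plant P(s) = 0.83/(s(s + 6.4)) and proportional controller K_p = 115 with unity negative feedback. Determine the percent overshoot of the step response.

33.7%

Closed-loop characteristic equation: s² + 6.4s + 95.45 = 0, so ω_n = 9.77 rad/s and ζ = 6.4/(2·9.77) = 0.3275.
%OS = 100·exp(−πζ/√(1−ζ²)) = 100·exp(−π·0.3275/√0.8927) = 33.7%.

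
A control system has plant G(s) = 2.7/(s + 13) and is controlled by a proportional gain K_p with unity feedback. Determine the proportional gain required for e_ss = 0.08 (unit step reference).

K_p = 55.4

The loop is type 0, so e_ss(step) = 1/(1 + K_pos) with K_pos = K_p·G(0).
G(0) = 0.2077. Require 1/(1 + K_p·0.2077) = 0.08, so 1 + 0.2077·K_p = 12.5.
K_p = (12.5 − 1)/0.2077 = 55.4.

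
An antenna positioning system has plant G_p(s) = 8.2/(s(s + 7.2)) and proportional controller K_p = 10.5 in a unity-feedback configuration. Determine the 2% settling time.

T_s ≈ 1.11 s

Closed-loop characteristic equation: s² + 7.2s + 86.1 = 0, so ω_n = 9.279 rad/s and ζ = 7.2/(2·9.279) = 0.388.
2% settling time T_s ≈ 4/(ζω_n) = 4/3.6 = 1.11 s.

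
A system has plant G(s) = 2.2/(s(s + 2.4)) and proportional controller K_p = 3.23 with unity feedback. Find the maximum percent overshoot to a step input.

Closed-loop characteristic equation: s² + 2.4s + 7.106 = 0, so ω_n = 2.666 rad/s and ζ = 2.4/(2·2.666) = 0.4502.
%OS = 100·exp(−πζ/√(1−ζ²)) = 100·exp(−π·0.4502/√0.7974) = 20.5%.

20.5%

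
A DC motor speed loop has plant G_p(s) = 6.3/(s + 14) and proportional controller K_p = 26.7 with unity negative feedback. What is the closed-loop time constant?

τ = 0.00549 s

Closed-loop transfer function: T(s) = K_p·G_p(s)/(1 + K_p·G_p(s)) = 168.2/(s + 14 + 168.2) = 168.2/(s + 182.2).
Time constant τ = 1/182.2 = 0.00549 s.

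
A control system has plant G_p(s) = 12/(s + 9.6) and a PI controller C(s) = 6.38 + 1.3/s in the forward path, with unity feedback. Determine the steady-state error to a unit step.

0

The open loop C(s)G_p(s) has a pole at the origin (type 1), so the static position error constant is infinite and e_ss = 1/(1+∞) = 0.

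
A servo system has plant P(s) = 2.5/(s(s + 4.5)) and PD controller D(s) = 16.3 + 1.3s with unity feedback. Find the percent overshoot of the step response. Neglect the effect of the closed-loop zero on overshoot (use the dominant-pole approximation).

Forward path: (16.3 + 1.3s)·2.5/(s(s+4.5)). The closed-loop characteristic equation is s² + (4.5 + 2.5·1.3)s + 2.5·16.3 = 0.
That is s² + 7.75s + 40.75 = 0, so ω_n = 6.384 rad/s and ζ = 7.75/(2·6.384) = 0.607.
%OS = 100·exp(−πζ/√(1−ζ²)) = 9.07%.

9.07%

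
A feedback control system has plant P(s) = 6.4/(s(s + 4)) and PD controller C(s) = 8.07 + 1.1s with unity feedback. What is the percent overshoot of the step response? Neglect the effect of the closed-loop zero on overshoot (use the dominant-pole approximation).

2.31%

Forward path: (8.07 + 1.1s)·6.4/(s(s+4)). The closed-loop characteristic equation is s² + (4 + 6.4·1.1)s + 6.4·8.07 = 0.
That is s² + 11.04s + 51.65 = 0, so ω_n = 7.187 rad/s and ζ = 11.04/(2·7.187) = 0.7681.
%OS = 100·exp(−πζ/√(1−ζ²)) = 2.31%.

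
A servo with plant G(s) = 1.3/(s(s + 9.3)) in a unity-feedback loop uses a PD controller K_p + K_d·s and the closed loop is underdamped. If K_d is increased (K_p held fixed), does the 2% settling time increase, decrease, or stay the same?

decrease

Characteristic equation s² + (9.3 + 1.3K_d)s + 1.3K_p = 0: raising K_d increases ζω_n = (9.3+1.3K_d)/2 while the loop stays underdamped, so T_s ≈ 4/(ζω_n) decreases.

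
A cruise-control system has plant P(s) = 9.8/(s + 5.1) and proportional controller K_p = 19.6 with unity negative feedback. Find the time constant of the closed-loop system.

Closed-loop transfer function: T(s) = K_p·P(s)/(1 + K_p·P(s)) = 192.1/(s + 5.1 + 192.1) = 192.1/(s + 197.2).
Time constant τ = 1/197.2 = 0.00507 s.

τ = 0.00507 s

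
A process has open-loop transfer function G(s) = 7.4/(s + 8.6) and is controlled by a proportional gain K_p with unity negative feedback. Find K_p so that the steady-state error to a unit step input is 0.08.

For a type-0 loop with proportional control, e_ss = 1/(1 + K_p·G(0)).
G(0) = 0.8605. Require 1/(1 + K_p·0.8605) = 0.08, so 1 + 0.8605·K_p = 12.5.
K_p = (12.5 − 1)/0.8605 = 13.4.

K_p = 13.4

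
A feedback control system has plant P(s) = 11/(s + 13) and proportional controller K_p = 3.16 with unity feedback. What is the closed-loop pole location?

Closed-loop transfer function: T(s) = K_p·P(s)/(1 + K_p·P(s)) = 34.76/(s + 13 + 34.76) = 34.76/(s + 47.76).
The closed-loop pole is at s = −47.76.

s = -47.76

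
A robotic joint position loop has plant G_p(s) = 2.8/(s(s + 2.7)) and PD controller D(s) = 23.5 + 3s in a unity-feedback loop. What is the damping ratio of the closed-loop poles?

Forward path: (23.5 + 3s)·2.8/(s(s+2.7)). The closed-loop characteristic equation is s² + (2.7 + 2.8·3)s + 2.8·23.5 = 0.
That is s² + 11.1s + 65.8 = 0, so ω_n = 8.112 rad/s and ζ = 11.1/(2·8.112) = 0.6842.

ζ = 0.684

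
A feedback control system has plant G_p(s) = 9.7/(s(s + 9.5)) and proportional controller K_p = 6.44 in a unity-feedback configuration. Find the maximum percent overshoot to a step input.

9.42%

The closed-loop denominator s² + 9.5s + 62.47 gives ω_n = √62.47 = 7.904 and ζ = 9.5/(2ω_n) = 0.601.
%OS = 100·exp(−πζ/√(1−ζ²)) = 100·exp(−π·0.601/√0.6388) = 9.42%.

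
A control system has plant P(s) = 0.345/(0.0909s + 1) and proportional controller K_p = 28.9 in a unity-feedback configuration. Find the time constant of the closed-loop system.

Closed loop: T(s) = K_p·P/(1+K_p·P) = 9.97/(0.0909s + 1 + 9.97), with pole at s = −(1 + 9.97)/0.0909 = −120.7.
Closed-loop time constant τ = 1/120.7 = 0.00829 s.

τ = 0.00829 s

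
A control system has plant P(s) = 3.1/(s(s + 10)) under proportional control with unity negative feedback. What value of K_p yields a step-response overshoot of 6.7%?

From %OS = 100·exp(−πζ/√(1−ζ²)) = 6.7%, ζ = −ln(0.067)/√(π²+ln²(0.067)) = 0.6522.
Characteristic equation s² + 10s + 3.1K_p = 0 gives ζ = 10/(2√(3.1K_p)).
Setting ζ = 0.6522: √(3.1K_p) = 10/(2·0.6522) = 7.666, so K_p = 58.77/3.1 = 19.

K_p = 19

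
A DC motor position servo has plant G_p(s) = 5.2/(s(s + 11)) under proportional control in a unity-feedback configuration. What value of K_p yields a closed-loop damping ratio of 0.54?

Closed-loop characteristic equation: s² + 11s + K_p·5.2 = 0.
So ω_n = √(5.2K_p) and 2ζω_n = 11, giving ζ = 11/(2√(5.2K_p)).
Setting ζ = 0.54: √(5.2K_p) = 11/(2·0.54) = 10.19, so K_p = 103.7/5.2 = 19.9.

K_p = 19.9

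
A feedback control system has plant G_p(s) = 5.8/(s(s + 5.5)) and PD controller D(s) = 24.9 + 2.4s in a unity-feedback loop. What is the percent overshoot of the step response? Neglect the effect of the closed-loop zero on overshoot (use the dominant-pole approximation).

Forward path: (24.9 + 2.4s)·5.8/(s(s+5.5)). The closed-loop characteristic equation is s² + (5.5 + 5.8·2.4)s + 5.8·24.9 = 0.
That is s² + 19.42s + 144.4 = 0, so ω_n = 12.02 rad/s and ζ = 19.42/(2·12.02) = 0.808.
%OS = 100·exp(−πζ/√(1−ζ²)) = 1.35%.

1.35%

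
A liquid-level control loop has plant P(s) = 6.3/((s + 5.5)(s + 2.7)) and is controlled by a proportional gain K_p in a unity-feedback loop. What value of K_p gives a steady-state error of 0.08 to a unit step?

K_p = 27.1

For a type-0 loop with proportional control, e_ss = 1/(1 + K_p·P(0)).
P(0) = 0.4242. Require 1/(1 + K_p·0.4242) = 0.08, so 1 + 0.4242·K_p = 12.5.
K_p = (12.5 − 1)/0.4242 = 27.1.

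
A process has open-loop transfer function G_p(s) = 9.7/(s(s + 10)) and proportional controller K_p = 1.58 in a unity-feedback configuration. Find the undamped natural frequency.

ω_n = 3.91 rad/s

With unity feedback the closed-loop characteristic equation is s² + 10s + 1.58·9.7 = s² + 10s + 15.33 = 0.
So ω_n² = 15.33 ⇒ ω_n = 3.915 rad/s, and ζ = 10/(2ω_n) = 1.28.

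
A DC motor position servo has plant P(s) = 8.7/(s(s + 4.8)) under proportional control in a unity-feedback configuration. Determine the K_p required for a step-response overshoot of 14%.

From %OS = 100·exp(−πζ/√(1−ζ²)) = 14%, ζ = −ln(0.14)/√(π²+ln²(0.14)) = 0.5305.
Characteristic equation s² + 4.8s + 8.7K_p = 0 gives ζ = 4.8/(2√(8.7K_p)).
Setting ζ = 0.5305: √(8.7K_p) = 4.8/(2·0.5305) = 4.524, so K_p = 20.47/8.7 = 2.35.

K_p = 2.35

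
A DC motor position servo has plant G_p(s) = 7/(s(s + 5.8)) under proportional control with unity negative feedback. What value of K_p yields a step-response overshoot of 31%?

K_p = 9.85

From %OS = 100·exp(−πζ/√(1−ζ²)) = 31%, ζ = −ln(0.31)/√(π²+ln²(0.31)) = 0.3493.
Characteristic equation s² + 5.8s + 7K_p = 0 gives ζ = 5.8/(2√(7K_p)).
Setting ζ = 0.3493: √(7K_p) = 5.8/(2·0.3493) = 8.302, so K_p = 68.92/7 = 9.85.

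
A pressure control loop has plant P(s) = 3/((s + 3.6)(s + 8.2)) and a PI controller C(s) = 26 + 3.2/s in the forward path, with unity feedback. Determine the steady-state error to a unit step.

0

The open loop C(s)P(s) has a pole at the origin (type 1), so the static position error constant is infinite and e_ss = 1/(1+∞) = 0.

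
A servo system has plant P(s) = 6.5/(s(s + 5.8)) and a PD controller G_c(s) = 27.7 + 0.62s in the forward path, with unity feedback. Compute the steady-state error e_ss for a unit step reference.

0

The open loop G_c(s)P(s) has a pole at the origin (type 1), so the static position error constant is infinite and e_ss = 1/(1+∞) = 0.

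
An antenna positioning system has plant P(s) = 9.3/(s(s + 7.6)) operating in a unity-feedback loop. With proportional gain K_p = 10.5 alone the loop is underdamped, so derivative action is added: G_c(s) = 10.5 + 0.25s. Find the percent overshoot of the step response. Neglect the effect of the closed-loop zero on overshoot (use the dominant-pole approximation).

16.1%

Forward path: (10.5 + 0.25s)·9.3/(s(s+7.6)). The closed-loop characteristic equation is s² + (7.6 + 9.3·0.25)s + 9.3·10.5 = 0.
That is s² + 9.925s + 97.65 = 0, so ω_n = 9.882 rad/s and ζ = 9.925/(2·9.882) = 0.5022.
%OS = 100·exp(−πζ/√(1−ζ²)) = 16.1%.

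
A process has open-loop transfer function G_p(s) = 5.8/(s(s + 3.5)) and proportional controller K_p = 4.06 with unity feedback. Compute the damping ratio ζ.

ζ = 0.361

1 + K_p·G_p(s) = 0 gives s² + 3.5s + 23.55 = 0.
Matching s² + 2ζω_n s + ω_n²: ω_n = √23.55 = 4.853 rad/s and 2ζω_n = 3.5, so ζ = 3.5/(2·4.853) = 0.361.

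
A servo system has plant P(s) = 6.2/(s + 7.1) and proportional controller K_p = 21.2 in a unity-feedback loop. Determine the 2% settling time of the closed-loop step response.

Closed-loop transfer function: T(s) = K_p·P(s)/(1 + K_p·P(s)) = 131.4/(s + 7.1 + 131.4) = 131.4/(s + 138.5).
Time constant τ = 1/138.5 = 0.007218 s, so the 2% settling time is about 4τ = 0.0289 s.

T_s ≈ 0.0289 s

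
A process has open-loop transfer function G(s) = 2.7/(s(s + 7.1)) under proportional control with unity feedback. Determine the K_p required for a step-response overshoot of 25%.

K_p = 28.6

From %OS = 100·exp(−πζ/√(1−ζ²)) = 25%, ζ = −ln(0.25)/√(π²+ln²(0.25)) = 0.4037.
Characteristic equation s² + 7.1s + 2.7K_p = 0 gives ζ = 7.1/(2√(2.7K_p)).
Setting ζ = 0.4037: √(2.7K_p) = 7.1/(2·0.4037) = 8.793, so K_p = 77.32/2.7 = 28.6.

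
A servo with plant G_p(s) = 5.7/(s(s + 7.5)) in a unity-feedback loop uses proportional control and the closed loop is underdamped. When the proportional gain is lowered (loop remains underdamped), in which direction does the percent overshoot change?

ζ = 7.5/(2√(5.7K_p)) rises as K_p falls; higher damping means less overshoot.

decrease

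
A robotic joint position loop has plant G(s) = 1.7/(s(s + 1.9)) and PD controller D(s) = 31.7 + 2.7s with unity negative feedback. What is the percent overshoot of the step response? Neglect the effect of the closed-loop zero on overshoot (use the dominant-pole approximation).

Forward path: (31.7 + 2.7s)·1.7/(s(s+1.9)). The closed-loop characteristic equation is s² + (1.9 + 1.7·2.7)s + 1.7·31.7 = 0.
That is s² + 6.49s + 53.89 = 0, so ω_n = 7.341 rad/s and ζ = 6.49/(2·7.341) = 0.442.
%OS = 100·exp(−πζ/√(1−ζ²)) = 21.3%.

21.3%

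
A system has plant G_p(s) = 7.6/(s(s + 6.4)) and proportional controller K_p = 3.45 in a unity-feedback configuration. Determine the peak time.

T_p = 0.786 s

From 1 + K_pG_p(s) = 0: s² + 6.4s + 26.22 = 0 ⇒ ω_n = 5.121, ζ = 0.6249.
Damped frequency ω_d = ω_n√(1−ζ²) = 3.997 rad/s, so peak time T_p = π/ω_d = 0.786 s.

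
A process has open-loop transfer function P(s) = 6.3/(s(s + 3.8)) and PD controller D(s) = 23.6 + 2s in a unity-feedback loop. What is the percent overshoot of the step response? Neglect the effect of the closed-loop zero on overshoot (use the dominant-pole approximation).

Forward path: (23.6 + 2s)·6.3/(s(s+3.8)). The closed-loop characteristic equation is s² + (3.8 + 6.3·2)s + 6.3·23.6 = 0.
That is s² + 16.4s + 148.7 = 0, so ω_n = 12.19 rad/s and ζ = 16.4/(2·12.19) = 0.6725.
%OS = 100·exp(−πζ/√(1−ζ²)) = 5.76%.

5.76%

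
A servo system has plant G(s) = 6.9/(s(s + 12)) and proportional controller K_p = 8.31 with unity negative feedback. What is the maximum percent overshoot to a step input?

The closed-loop denominator s² + 12s + 57.34 gives ω_n = √57.34 = 7.572 and ζ = 12/(2ω_n) = 0.7924.
%OS = 100·exp(−πζ/√(1−ζ²)) = 100·exp(−π·0.7924/√0.3722) = 1.69%.

1.69%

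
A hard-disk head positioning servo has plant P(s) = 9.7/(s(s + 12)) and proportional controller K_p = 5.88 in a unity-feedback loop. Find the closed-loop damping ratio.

1 + K_p·P(s) = 0 gives s² + 12s + 57.04 = 0.
Matching s² + 2ζω_n s + ω_n²: ω_n = √57.04 = 7.552 rad/s and 2ζω_n = 12, so ζ = 12/(2·7.552) = 0.794.

ζ = 0.794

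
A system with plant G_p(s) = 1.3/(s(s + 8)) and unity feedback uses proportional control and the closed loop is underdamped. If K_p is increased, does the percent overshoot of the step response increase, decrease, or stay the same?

increase

Characteristic equation s² + 8s + K_p·1.3 = 0: raising K_p raises ω_n while 2ζω_n = 8 is fixed, so ζ falls and overshoot grows.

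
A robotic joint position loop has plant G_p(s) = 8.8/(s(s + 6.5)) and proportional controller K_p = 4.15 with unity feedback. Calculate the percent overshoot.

13.5%

Closed-loop characteristic equation: s² + 6.5s + 36.52 = 0, so ω_n = 6.043 rad/s and ζ = 6.5/(2·6.043) = 0.5378.
%OS = 100·exp(−πζ/√(1−ζ²)) = 100·exp(−π·0.5378/√0.7108) = 13.5%.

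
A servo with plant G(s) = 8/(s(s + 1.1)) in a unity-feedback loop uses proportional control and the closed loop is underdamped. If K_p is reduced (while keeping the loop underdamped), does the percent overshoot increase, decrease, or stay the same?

decrease

ζ = 1.1/(2√(8K_p)) rises as K_p falls; higher damping means less overshoot.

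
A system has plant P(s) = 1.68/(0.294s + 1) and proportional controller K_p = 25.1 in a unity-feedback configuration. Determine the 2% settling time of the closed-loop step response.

T_s ≈ 0.0272 s

Closed loop: T(s) = K_p·P/(1+K_p·P) = 42.17/(0.294s + 1 + 42.17), with pole at s = −(1 + 42.17)/0.294 = −146.8.
τ = 1/146.8 = 0.006811 s, so 2% settling time ≈ 4τ = 0.0272 s.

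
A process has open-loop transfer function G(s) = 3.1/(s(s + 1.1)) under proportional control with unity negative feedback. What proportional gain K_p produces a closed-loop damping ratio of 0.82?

K_p = 0.145

Closed-loop characteristic equation: s² + 1.1s + K_p·3.1 = 0.
So ω_n = √(3.1K_p) and 2ζω_n = 1.1, giving ζ = 1.1/(2√(3.1K_p)).
Setting ζ = 0.82: √(3.1K_p) = 1.1/(2·0.82) = 0.6707, so K_p = 0.4499/3.1 = 0.145.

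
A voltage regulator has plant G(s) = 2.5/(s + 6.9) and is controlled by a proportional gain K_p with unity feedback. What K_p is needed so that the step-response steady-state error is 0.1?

Steady-state error for a unit step on this type-0 loop is 1/(1 + K_p·G(0)).
G(0) = 0.3623. Require 1/(1 + K_p·0.3623) = 0.1, so 1 + 0.3623·K_p = 10.
K_p = (10 − 1)/0.3623 = 24.8.

K_p = 24.8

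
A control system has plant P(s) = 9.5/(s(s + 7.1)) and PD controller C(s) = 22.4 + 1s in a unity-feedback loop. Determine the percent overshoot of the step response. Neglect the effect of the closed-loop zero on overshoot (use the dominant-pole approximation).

11.4%

Forward path: (22.4 + 1s)·9.5/(s(s+7.1)). The closed-loop characteristic equation is s² + (7.1 + 9.5·1)s + 9.5·22.4 = 0.
That is s² + 16.6s + 212.8 = 0, so ω_n = 14.59 rad/s and ζ = 16.6/(2·14.59) = 0.569.
%OS = 100·exp(−πζ/√(1−ζ²)) = 11.4%.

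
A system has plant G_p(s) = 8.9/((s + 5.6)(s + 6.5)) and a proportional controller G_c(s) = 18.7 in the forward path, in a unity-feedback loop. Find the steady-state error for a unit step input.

The loop is type 0. Static position error constant K_pos = G_c(0)·G_p(0) = 18.7·0.2445 = 4.572.
Steady-state error to a unit step: e_ss = 1/(1+K_pos) = 1/5.572 = 0.179.

0.179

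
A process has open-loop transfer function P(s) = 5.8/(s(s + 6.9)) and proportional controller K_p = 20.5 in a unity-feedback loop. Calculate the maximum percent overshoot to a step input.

35.1%

Closed-loop characteristic equation: s² + 6.9s + 118.9 = 0, so ω_n = 10.9 rad/s and ζ = 6.9/(2·10.9) = 0.3164.
%OS = 100·exp(−πζ/√(1−ζ²)) = 100·exp(−π·0.3164/√0.8999) = 35.1%.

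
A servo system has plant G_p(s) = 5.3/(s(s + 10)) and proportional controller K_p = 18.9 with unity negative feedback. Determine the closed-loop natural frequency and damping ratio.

ω_n = 10 rad/s, ζ = 0.5

1 + K_p·G_p(s) = 0 gives s² + 10s + 100.2 = 0.
So ω_n² = 100.2 ⇒ ω_n = 10.01 rad/s, and ζ = 10/(2ω_n) = 0.5.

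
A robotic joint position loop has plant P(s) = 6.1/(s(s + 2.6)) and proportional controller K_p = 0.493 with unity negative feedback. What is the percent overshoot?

2.85%

The closed-loop denominator s² + 2.6s + 3.007 gives ω_n = √3.007 = 1.734 and ζ = 2.6/(2ω_n) = 0.7496.
%OS = 100·exp(−πζ/√(1−ζ²)) = 100·exp(−π·0.7496/√0.438) = 2.85%.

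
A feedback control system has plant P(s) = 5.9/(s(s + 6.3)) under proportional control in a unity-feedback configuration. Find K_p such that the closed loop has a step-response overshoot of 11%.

K_p = 5.09

From %OS = 100·exp(−πζ/√(1−ζ²)) = 11%, ζ = −ln(0.11)/√(π²+ln²(0.11)) = 0.5749.
Characteristic equation s² + 6.3s + 5.9K_p = 0 gives ζ = 6.3/(2√(5.9K_p)).
Setting ζ = 0.5749: √(5.9K_p) = 6.3/(2·0.5749) = 5.479, so K_p = 30.02/5.9 = 5.09.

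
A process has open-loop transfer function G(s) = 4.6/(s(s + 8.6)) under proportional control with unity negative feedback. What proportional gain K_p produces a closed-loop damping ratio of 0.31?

Closed-loop characteristic equation: s² + 8.6s + K_p·4.6 = 0.
So ω_n = √(4.6K_p) and 2ζω_n = 8.6, giving ζ = 8.6/(2√(4.6K_p)).
Setting ζ = 0.31: √(4.6K_p) = 8.6/(2·0.31) = 13.87, so K_p = 192.4/4.6 = 41.8.

K_p = 41.8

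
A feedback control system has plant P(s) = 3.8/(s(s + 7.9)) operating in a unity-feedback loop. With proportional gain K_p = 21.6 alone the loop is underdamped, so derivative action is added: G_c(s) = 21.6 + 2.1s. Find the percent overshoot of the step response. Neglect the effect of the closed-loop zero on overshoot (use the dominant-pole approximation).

0.329%

Forward path: (21.6 + 2.1s)·3.8/(s(s+7.9)). The closed-loop characteristic equation is s² + (7.9 + 3.8·2.1)s + 3.8·21.6 = 0.
That is s² + 15.88s + 82.08 = 0, so ω_n = 9.06 rad/s and ζ = 15.88/(2·9.06) = 0.8764.
%OS = 100·exp(−πζ/√(1−ζ²)) = 0.329%.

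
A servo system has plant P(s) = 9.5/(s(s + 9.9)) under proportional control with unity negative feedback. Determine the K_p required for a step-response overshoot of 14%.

From %OS = 100·exp(−πζ/√(1−ζ²)) = 14%, ζ = −ln(0.14)/√(π²+ln²(0.14)) = 0.5305.
Characteristic equation s² + 9.9s + 9.5K_p = 0 gives ζ = 9.9/(2√(9.5K_p)).
Setting ζ = 0.5305: √(9.5K_p) = 9.9/(2·0.5305) = 9.331, so K_p = 87.06/9.5 = 9.16.

K_p = 9.16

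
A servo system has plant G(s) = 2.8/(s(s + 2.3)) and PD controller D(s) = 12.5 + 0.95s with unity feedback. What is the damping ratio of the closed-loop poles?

Forward path: (12.5 + 0.95s)·2.8/(s(s+2.3)). The closed-loop characteristic equation is s² + (2.3 + 2.8·0.95)s + 2.8·12.5 = 0.
That is s² + 4.96s + 35 = 0, so ω_n = 5.916 rad/s and ζ = 4.96/(2·5.916) = 0.4192.

ζ = 0.419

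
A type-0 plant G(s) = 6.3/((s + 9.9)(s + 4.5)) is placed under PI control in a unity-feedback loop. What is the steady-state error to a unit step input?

0

The PI controller's integrator makes the forward path type 1, so e_ss to a step is zero.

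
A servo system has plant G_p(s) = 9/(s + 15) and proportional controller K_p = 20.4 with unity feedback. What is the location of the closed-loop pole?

Closed-loop transfer function: T(s) = K_p·G_p(s)/(1 + K_p·G_p(s)) = 183.6/(s + 15 + 183.6) = 183.6/(s + 198.6).
The closed-loop pole is at s = −198.6.

s = -198.6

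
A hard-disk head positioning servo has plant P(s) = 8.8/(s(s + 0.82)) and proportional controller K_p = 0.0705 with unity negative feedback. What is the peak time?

Closed-loop characteristic equation: s² + 0.82s + 0.6204 = 0, so ω_n = 0.7877 rad/s and ζ = 0.82/(2·0.7877) = 0.5205.
Damped frequency ω_d = ω_n√(1−ζ²) = 0.6725 rad/s, so peak time T_p = π/ω_d = 4.67 s.

T_p = 4.67 s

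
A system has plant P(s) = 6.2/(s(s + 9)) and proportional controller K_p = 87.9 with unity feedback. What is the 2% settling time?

T_s ≈ 0.889 s

The closed-loop denominator s² + 9s + 545 gives ω_n = √545 = 23.34 and ζ = 9/(2ω_n) = 0.1928.
2% settling time T_s ≈ 4/(ζω_n) = 4/4.5 = 0.889 s.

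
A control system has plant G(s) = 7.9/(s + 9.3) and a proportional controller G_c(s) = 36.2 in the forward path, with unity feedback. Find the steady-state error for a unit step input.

The loop is type 0. Static position error constant K_pos = G_c(0)·G(0) = 36.2·0.8495 = 30.75.
Steady-state error to a unit step: e_ss = 1/(1+K_pos) = 1/31.75 = 0.0315.

0.0315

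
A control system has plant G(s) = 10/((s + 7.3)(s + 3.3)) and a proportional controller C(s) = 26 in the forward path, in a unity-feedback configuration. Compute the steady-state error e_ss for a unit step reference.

0.0848

The loop is type 0. Static position error constant K_pos = C(0)·G(0) = 26·0.4151 = 10.79.
Steady-state error to a unit step: e_ss = 1/(1+K_pos) = 1/11.79 = 0.0848.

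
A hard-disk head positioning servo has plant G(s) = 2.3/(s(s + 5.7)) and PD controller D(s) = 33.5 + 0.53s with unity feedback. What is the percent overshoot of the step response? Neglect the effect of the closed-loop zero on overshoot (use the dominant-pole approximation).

Forward path: (33.5 + 0.53s)·2.3/(s(s+5.7)). The closed-loop characteristic equation is s² + (5.7 + 2.3·0.53)s + 2.3·33.5 = 0.
That is s² + 6.919s + 77.05 = 0, so ω_n = 8.778 rad/s and ζ = 6.919/(2·8.778) = 0.3941.
%OS = 100·exp(−πζ/√(1−ζ²)) = 26%.

26%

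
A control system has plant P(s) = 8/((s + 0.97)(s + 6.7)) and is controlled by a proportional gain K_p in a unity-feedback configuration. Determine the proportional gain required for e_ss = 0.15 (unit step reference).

K_p = 4.6

The loop is type 0, so e_ss(step) = 1/(1 + K_pos) with K_pos = K_p·P(0).
P(0) = 1.231. Require 1/(1 + K_p·1.231) = 0.15, so 1 + 1.231·K_p = 6.667.
K_p = (6.667 − 1)/1.231 = 4.6.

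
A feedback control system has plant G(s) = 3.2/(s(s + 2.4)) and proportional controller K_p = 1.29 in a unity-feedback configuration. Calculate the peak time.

The closed-loop denominator s² + 2.4s + 4.128 gives ω_n = √4.128 = 2.032 and ζ = 2.4/(2ω_n) = 0.5906.
Damped frequency ω_d = ω_n√(1−ζ²) = 1.64 rad/s, so peak time T_p = π/ω_d = 1.92 s.

T_p = 1.92 s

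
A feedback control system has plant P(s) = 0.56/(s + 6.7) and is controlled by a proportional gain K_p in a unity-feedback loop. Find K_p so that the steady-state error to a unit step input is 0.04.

The loop is type 0, so e_ss(step) = 1/(1 + K_pos) with K_pos = K_p·P(0).
P(0) = 0.08358. Require 1/(1 + K_p·0.08358) = 0.04, so 1 + 0.08358·K_p = 25.
K_p = (25 − 1)/0.08358 = 287.

K_p = 287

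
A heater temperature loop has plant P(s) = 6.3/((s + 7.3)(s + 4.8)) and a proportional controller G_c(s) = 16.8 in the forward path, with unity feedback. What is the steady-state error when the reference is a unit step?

The loop is type 0. Static position error constant K_pos = G_c(0)·P(0) = 16.8·0.1798 = 3.021.
Steady-state error to a unit step: e_ss = 1/(1+K_pos) = 1/4.021 = 0.249.

0.249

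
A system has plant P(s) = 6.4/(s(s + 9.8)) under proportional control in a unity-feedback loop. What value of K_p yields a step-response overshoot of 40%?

From %OS = 100·exp(−πζ/√(1−ζ²)) = 40%, ζ = −ln(0.4)/√(π²+ln²(0.4)) = 0.28.
Characteristic equation s² + 9.8s + 6.4K_p = 0 gives ζ = 9.8/(2√(6.4K_p)).
Setting ζ = 0.28: √(6.4K_p) = 9.8/(2·0.28) = 17.5, so K_p = 306.3/6.4 = 47.9.

K_p = 47.9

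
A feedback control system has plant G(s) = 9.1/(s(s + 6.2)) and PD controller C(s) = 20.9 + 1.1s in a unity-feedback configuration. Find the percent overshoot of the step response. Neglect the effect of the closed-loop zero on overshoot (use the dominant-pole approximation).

10.2%

Forward path: (20.9 + 1.1s)·9.1/(s(s+6.2)). The closed-loop characteristic equation is s² + (6.2 + 9.1·1.1)s + 9.1·20.9 = 0.
That is s² + 16.21s + 190.2 = 0, so ω_n = 13.79 rad/s and ζ = 16.21/(2·13.79) = 0.5877.
%OS = 100·exp(−πζ/√(1−ζ²)) = 10.2%.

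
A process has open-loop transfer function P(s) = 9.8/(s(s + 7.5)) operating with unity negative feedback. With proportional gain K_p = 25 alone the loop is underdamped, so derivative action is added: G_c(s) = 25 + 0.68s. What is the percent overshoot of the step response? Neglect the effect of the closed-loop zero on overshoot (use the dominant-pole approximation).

Forward path: (25 + 0.68s)·9.8/(s(s+7.5)). The closed-loop characteristic equation is s² + (7.5 + 9.8·0.68)s + 9.8·25 = 0.
That is s² + 14.16s + 245 = 0, so ω_n = 15.65 rad/s and ζ = 14.16/(2·15.65) = 0.4525.
%OS = 100·exp(−πζ/√(1−ζ²)) = 20.3%.

20.3%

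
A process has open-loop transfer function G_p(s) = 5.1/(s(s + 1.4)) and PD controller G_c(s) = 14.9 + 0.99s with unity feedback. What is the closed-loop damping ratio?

Forward path: (14.9 + 0.99s)·5.1/(s(s+1.4)). The closed-loop characteristic equation is s² + (1.4 + 5.1·0.99)s + 5.1·14.9 = 0.
That is s² + 6.449s + 75.99 = 0, so ω_n = 8.717 rad/s and ζ = 6.449/(2·8.717) = 0.3699.

ζ = 0.37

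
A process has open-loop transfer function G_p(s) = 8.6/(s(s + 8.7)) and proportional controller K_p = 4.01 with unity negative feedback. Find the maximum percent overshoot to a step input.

Closed-loop characteristic equation: s² + 8.7s + 34.49 = 0, so ω_n = 5.872 rad/s and ζ = 8.7/(2·5.872) = 0.7407.
%OS = 100·exp(−πζ/√(1−ζ²)) = 100·exp(−π·0.7407/√0.4513) = 3.13%.

3.13%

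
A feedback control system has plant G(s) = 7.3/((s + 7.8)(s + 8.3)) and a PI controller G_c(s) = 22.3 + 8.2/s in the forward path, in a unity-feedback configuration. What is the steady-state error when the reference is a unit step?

0

The open loop G_c(s)G(s) has a pole at the origin (type 1), so the static position error constant is infinite and e_ss = 1/(1+∞) = 0.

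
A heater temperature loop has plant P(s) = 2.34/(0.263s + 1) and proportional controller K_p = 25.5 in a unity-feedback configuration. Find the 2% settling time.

T_s ≈ 0.0173 s

Closed loop: T(s) = K_p·P/(1+K_p·P) = 59.67/(0.263s + 1 + 59.67), with pole at s = −(1 + 59.67)/0.263 = −230.7.
τ = 1/230.7 = 0.004335 s, so 2% settling time ≈ 4τ = 0.0173 s.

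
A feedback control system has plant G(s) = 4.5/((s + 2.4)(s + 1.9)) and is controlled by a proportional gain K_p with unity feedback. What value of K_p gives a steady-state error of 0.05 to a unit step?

K_p = 19.3

For a type-0 loop with proportional control, e_ss = 1/(1 + K_p·G(0)).
G(0) = 0.9868. Require 1/(1 + K_p·0.9868) = 0.05, so 1 + 0.9868·K_p = 20.
K_p = (20 − 1)/0.9868 = 19.3.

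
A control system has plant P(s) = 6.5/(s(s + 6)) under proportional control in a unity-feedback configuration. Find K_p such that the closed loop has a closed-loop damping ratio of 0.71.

Closed-loop characteristic equation: s² + 6s + K_p·6.5 = 0.
So ω_n = √(6.5K_p) and 2ζω_n = 6, giving ζ = 6/(2√(6.5K_p)).
Setting ζ = 0.71: √(6.5K_p) = 6/(2·0.71) = 4.225, so K_p = 17.85/6.5 = 2.75.

K_p = 2.75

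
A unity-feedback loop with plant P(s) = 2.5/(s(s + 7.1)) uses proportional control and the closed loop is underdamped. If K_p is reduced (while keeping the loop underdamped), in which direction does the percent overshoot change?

ζ = 7.1/(2√(2.5K_p)) rises as K_p falls; higher damping means less overshoot.

decrease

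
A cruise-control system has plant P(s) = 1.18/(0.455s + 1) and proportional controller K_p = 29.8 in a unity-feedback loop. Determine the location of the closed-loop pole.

s = -79.48

Closed loop: T(s) = K_p·P/(1+K_p·P) = 35.16/(0.455s + 1 + 35.16), with pole at s = −(1 + 35.16)/0.455 = −79.48.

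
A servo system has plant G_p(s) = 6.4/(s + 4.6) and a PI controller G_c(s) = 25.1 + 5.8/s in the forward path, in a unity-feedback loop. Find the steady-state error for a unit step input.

0

The open loop G_c(s)G_p(s) has a pole at the origin (type 1), so the static position error constant is infinite and e_ss = 1/(1+∞) = 0.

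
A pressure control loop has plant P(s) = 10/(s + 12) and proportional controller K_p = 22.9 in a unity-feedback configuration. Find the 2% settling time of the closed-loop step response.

T_s ≈ 0.0166 s

Closed-loop transfer function: T(s) = K_p·P(s)/(1 + K_p·P(s)) = 229/(s + 12 + 229) = 229/(s + 241).
Time constant τ = 1/241 = 0.004149 s, so the 2% settling time is about 4τ = 0.0166 s.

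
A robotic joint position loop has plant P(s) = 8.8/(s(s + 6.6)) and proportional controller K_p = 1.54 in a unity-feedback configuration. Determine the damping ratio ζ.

ζ = 0.896

The closed-loop denominator is s(s+6.6) + 1.54·8.8 = s² + 6.6s + 13.55.
Matching s² + 2ζω_n s + ω_n²: ω_n = √13.55 = 3.681 rad/s and 2ζω_n = 6.6, so ζ = 6.6/(2·3.681) = 0.896.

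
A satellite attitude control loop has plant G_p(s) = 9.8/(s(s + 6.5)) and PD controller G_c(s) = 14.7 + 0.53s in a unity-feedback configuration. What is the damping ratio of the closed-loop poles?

ζ = 0.487

Forward path: (14.7 + 0.53s)·9.8/(s(s+6.5)). The closed-loop characteristic equation is s² + (6.5 + 9.8·0.53)s + 9.8·14.7 = 0.
That is s² + 11.69s + 144.1 = 0, so ω_n = 12 rad/s and ζ = 11.69/(2·12) = 0.4871.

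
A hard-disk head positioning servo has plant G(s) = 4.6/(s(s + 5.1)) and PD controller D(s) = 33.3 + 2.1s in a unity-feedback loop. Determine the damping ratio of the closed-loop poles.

Forward path: (33.3 + 2.1s)·4.6/(s(s+5.1)). The closed-loop characteristic equation is s² + (5.1 + 4.6·2.1)s + 4.6·33.3 = 0.
That is s² + 14.76s + 153.2 = 0, so ω_n = 12.38 rad/s and ζ = 14.76/(2·12.38) = 0.5963.

ζ = 0.596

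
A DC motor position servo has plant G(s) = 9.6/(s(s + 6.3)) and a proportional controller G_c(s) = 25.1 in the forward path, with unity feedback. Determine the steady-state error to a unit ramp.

0.0261

The loop has one pole at the origin (type 1). Velocity error constant K_v = lim_{s→0} s·G_c(s)G(s) = 25.1·9.6/6.3 = 38.25.
Steady-state error to a unit ramp: e_ss = 1/K_v = 0.0261.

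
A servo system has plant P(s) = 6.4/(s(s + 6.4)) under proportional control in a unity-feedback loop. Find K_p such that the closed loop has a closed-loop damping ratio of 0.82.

Closed-loop characteristic equation: s² + 6.4s + K_p·6.4 = 0.
So ω_n = √(6.4K_p) and 2ζω_n = 6.4, giving ζ = 6.4/(2√(6.4K_p)).
Setting ζ = 0.82: √(6.4K_p) = 6.4/(2·0.82) = 3.902, so K_p = 15.23/6.4 = 2.38.

K_p = 2.38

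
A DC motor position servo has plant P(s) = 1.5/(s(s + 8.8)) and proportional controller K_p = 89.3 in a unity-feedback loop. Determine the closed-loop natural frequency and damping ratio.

1 + K_p·P(s) = 0 gives s² + 8.8s + 133.9 = 0.
So ω_n² = 133.9 ⇒ ω_n = 11.57 rad/s, and ζ = 8.8/(2ω_n) = 0.38.

ω_n = 11.6 rad/s, ζ = 0.38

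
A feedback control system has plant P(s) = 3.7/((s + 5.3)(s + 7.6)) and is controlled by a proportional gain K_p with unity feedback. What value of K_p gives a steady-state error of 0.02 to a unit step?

For a type-0 loop with proportional control, e_ss = 1/(1 + K_p·P(0)).
P(0) = 0.09186. Require 1/(1 + K_p·0.09186) = 0.02, so 1 + 0.09186·K_p = 50.
K_p = (50 − 1)/0.09186 = 533.

K_p = 533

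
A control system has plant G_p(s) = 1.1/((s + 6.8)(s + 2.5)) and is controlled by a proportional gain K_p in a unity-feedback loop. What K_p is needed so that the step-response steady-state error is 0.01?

K_p = 1530

Steady-state error for a unit step on this type-0 loop is 1/(1 + K_p·G_p(0)).
G_p(0) = 0.06471. Require 1/(1 + K_p·0.06471) = 0.01, so 1 + 0.06471·K_p = 100.
K_p = (100 − 1)/0.06471 = 1530.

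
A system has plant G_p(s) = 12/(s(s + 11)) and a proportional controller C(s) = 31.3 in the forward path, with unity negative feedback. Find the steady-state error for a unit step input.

The open loop C(s)G_p(s) has a pole at the origin (type 1), so the static position error constant is infinite and e_ss = 1/(1+∞) = 0.

0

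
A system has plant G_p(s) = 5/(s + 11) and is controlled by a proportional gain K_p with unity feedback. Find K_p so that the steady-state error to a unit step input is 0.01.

For a type-0 loop with proportional control, e_ss = 1/(1 + K_p·G_p(0)).
G_p(0) = 0.4545. Require 1/(1 + K_p·0.4545) = 0.01, so 1 + 0.4545·K_p = 100.
K_p = (100 − 1)/0.4545 = 218.

K_p = 218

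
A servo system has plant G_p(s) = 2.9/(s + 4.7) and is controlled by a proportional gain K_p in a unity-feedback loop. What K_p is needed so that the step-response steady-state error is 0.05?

Steady-state error for a unit step on this type-0 loop is 1/(1 + K_p·G_p(0)).
G_p(0) = 0.617. Require 1/(1 + K_p·0.617) = 0.05, so 1 + 0.617·K_p = 20.
K_p = (20 − 1)/0.617 = 30.8.

K_p = 30.8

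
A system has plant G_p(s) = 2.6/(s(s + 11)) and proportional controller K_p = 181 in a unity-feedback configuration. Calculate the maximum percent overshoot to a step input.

From 1 + K_pG_p(s) = 0: s² + 11s + 470.6 = 0 ⇒ ω_n = 21.69, ζ = 0.2535.
%OS = 100·exp(−πζ/√(1−ζ²)) = 100·exp(−π·0.2535/√0.9357) = 43.9%.

43.9%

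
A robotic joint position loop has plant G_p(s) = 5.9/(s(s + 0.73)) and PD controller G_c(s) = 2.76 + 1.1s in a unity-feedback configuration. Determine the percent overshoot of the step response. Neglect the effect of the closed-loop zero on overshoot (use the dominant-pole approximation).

Forward path: (2.76 + 1.1s)·5.9/(s(s+0.73)). The closed-loop characteristic equation is s² + (0.73 + 5.9·1.1)s + 5.9·2.76 = 0.
That is s² + 7.22s + 16.28 = 0, so ω_n = 4.035 rad/s and ζ = 7.22/(2·4.035) = 0.8946.
%OS = 100·exp(−πζ/√(1−ζ²)) = 0.186%.

0.186%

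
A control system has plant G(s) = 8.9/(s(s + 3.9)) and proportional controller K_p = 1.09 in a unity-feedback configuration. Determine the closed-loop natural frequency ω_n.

The closed-loop denominator is s(s+3.9) + 1.09·8.9 = s² + 3.9s + 9.701.
So ω_n² = 9.701 ⇒ ω_n = 3.115 rad/s, and ζ = 3.9/(2ω_n) = 0.626.

ω_n = 3.11 rad/s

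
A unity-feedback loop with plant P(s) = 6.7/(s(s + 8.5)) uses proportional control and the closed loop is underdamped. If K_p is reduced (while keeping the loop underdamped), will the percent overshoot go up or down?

ζ = 8.5/(2√(6.7K_p)) rises as K_p falls; higher damping means less overshoot.

decrease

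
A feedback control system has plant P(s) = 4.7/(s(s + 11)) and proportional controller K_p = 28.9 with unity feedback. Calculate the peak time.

T_p = 0.306 s

From 1 + K_pP(s) = 0: s² + 11s + 135.8 = 0 ⇒ ω_n = 11.65, ζ = 0.4719.
Damped frequency ω_d = ω_n√(1−ζ²) = 10.28 rad/s, so peak time T_p = π/ω_d = 0.306 s.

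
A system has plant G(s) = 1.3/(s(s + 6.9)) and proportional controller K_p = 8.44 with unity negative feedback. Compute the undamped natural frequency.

ω_n = 3.31 rad/s

1 + K_p·G(s) = 0 gives s² + 6.9s + 10.97 = 0.
So ω_n² = 10.97 ⇒ ω_n = 3.312 rad/s, and ζ = 6.9/(2ω_n) = 1.04.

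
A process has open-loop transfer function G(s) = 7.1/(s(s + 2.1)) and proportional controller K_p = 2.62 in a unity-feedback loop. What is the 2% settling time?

From 1 + K_pG(s) = 0: s² + 2.1s + 18.6 = 0 ⇒ ω_n = 4.313, ζ = 0.2434.
2% settling time T_s ≈ 4/(ζω_n) = 4/1.05 = 3.81 s.

T_s ≈ 3.81 s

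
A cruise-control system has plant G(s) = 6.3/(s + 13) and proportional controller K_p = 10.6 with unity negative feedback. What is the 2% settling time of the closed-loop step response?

T_s ≈ 0.0501 s

Closed-loop transfer function: T(s) = K_p·G(s)/(1 + K_p·G(s)) = 66.78/(s + 13 + 66.78) = 66.78/(s + 79.78).
Time constant τ = 1/79.78 = 0.01253 s, so the 2% settling time is about 4τ = 0.0501 s.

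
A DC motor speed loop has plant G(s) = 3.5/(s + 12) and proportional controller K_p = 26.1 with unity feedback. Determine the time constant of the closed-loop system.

Closed-loop transfer function: T(s) = K_p·G(s)/(1 + K_p·G(s)) = 91.35/(s + 12 + 91.35) = 91.35/(s + 103.4).
Time constant τ = 1/103.4 = 0.00968 s.

τ = 0.00968 s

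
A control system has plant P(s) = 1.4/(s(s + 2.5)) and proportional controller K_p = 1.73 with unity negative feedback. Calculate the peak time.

Closed-loop characteristic equation: s² + 2.5s + 2.422 = 0, so ω_n = 1.556 rad/s and ζ = 2.5/(2·1.556) = 0.8032.
Damped frequency ω_d = ω_n√(1−ζ²) = 0.9271 rad/s, so peak time T_p = π/ω_d = 3.39 s.

T_p = 3.39 s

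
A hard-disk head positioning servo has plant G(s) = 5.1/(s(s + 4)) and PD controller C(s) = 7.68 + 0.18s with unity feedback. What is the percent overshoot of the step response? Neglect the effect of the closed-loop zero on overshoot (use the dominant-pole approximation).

Forward path: (7.68 + 0.18s)·5.1/(s(s+4)). The closed-loop characteristic equation is s² + (4 + 5.1·0.18)s + 5.1·7.68 = 0.
That is s² + 4.918s + 39.17 = 0, so ω_n = 6.258 rad/s and ζ = 4.918/(2·6.258) = 0.3929.
%OS = 100·exp(−πζ/√(1−ζ²)) = 26.1%.

26.1%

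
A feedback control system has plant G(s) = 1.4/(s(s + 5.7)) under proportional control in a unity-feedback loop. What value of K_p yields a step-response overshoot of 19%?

K_p = 26.6

From %OS = 100·exp(−πζ/√(1−ζ²)) = 19%, ζ = −ln(0.19)/√(π²+ln²(0.19)) = 0.4673.
Characteristic equation s² + 5.7s + 1.4K_p = 0 gives ζ = 5.7/(2√(1.4K_p)).
Setting ζ = 0.4673: √(1.4K_p) = 5.7/(2·0.4673) = 6.098, so K_p = 37.19/1.4 = 26.6.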